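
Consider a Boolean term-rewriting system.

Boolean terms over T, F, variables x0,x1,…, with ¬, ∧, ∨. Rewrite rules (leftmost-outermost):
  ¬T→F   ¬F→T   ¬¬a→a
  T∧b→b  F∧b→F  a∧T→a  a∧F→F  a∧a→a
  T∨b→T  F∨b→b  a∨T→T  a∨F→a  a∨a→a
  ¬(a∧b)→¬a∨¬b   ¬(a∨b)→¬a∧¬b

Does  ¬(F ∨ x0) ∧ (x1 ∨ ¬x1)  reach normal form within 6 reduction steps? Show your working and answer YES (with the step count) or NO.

Answer: YES — reaches normal form ¬x0 ∧ (x1 ∨ ¬x1) in 3 ≤ 6 steps

Reduction:
  start: ¬(F ∨ x0) ∧ (x1 ∨ ¬x1)
  →1  (¬F ∧ ¬x0) ∧ (x1 ∨ ¬x1)
  →2  (T ∧ ¬x0) ∧ (x1 ∨ ¬x1)
  →3  ¬x0 ∧ (x1 ∨ ¬x1)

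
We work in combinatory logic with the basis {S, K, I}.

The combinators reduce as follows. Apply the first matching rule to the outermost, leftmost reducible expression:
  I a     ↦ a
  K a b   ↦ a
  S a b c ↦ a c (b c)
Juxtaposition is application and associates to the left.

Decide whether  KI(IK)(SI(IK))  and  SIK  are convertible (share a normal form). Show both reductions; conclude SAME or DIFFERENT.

Answer: SAME — A ⇓ SIK, B ⇓ SIK

Reduction:
Term A:
  start: KI(IK)(SI(IK))
  →1  I(SI(IK))
  →2  SI(IK)
  →3  SIK

Term B:
  start: SIK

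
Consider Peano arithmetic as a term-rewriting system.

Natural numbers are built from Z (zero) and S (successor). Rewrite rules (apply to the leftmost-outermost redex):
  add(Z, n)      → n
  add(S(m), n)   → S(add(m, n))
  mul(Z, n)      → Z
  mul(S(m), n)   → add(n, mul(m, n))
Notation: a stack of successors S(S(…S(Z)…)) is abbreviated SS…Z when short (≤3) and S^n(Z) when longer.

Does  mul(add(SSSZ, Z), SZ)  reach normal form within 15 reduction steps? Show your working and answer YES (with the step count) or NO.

  start: mul(add(SSSZ, Z), SZ)
  [1] mul(S(add(SSZ, Z)), SZ)
  [2] add(SZ, mul(add(SSZ, Z), SZ))
  [3] S(add(Z, mul(add(SSZ, Z), SZ)))
  [4] S(mul(add(SSZ, Z), SZ))
  [5] S(mul(S(add(SZ, Z)), SZ))
  [6] S(add(SZ, mul(add(SZ, Z), SZ)))
  [7] S(S(add(Z, mul(add(SZ, Z), SZ))))
  [8] S(S(mul(add(SZ, Z), SZ)))
  [9] S(S(mul(S(add(Z, Z)), SZ)))
  [10] S(S(add(SZ, mul(add(Z, Z), SZ))))
  [11] S(S(S(add(Z, mul(add(Z, Z), SZ)))))
  [12] S(S(S(mul(add(Z, Z), SZ))))
  [13] S(S(S(mul(Z, SZ))))
  [14] SSSZ

Answer: YES — reaches normal form SSSZ in 14 ≤ 15 steps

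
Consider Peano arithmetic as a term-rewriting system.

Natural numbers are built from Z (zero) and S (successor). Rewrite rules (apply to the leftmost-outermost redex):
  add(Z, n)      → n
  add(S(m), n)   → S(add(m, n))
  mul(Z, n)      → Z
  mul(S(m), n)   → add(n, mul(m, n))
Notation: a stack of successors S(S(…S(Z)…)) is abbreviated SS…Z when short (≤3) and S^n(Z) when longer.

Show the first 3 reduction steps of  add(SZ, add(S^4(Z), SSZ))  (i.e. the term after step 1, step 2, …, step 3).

Answer: after 3 steps: S(S(add(SSSZ, SSZ)))

Working:
  start: add(SZ, add(S^4(Z), SSZ))
  →1  S(add(Z, add(S^4(Z), SSZ)))
  →2  S(add(S^4(Z), SSZ))
  →3  S(S(add(SSSZ, SSZ)))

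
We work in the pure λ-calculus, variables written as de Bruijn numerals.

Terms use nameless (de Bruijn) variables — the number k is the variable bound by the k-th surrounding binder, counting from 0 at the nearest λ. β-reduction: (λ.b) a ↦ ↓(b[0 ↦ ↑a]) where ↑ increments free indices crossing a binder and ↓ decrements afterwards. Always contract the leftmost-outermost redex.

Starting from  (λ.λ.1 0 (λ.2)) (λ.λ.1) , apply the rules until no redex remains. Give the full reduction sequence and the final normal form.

Answer: normal form = λ.0  (in 3 steps)

Working:
  start: (λ.λ.1 0 (λ.2)) (λ.λ.1)
  step 1: λ.(λ.λ.1) 0 (λ.λ.λ.1)
  step 2: λ.(λ.1) (λ.λ.λ.1)
  step 3: λ.0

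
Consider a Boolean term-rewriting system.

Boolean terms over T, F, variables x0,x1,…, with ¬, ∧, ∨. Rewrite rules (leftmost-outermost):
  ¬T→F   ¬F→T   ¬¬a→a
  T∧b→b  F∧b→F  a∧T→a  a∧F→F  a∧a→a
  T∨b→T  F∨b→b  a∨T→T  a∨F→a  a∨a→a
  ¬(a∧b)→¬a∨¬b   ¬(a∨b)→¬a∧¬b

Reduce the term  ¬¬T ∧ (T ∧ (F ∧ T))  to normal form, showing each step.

  start: ¬¬T ∧ (T ∧ (F ∧ T))
  [1] T ∧ (T ∧ (F ∧ T))
  [2] T ∧ (F ∧ T)
  [3] F ∧ T
  [4] F

Answer: normal form = F  (in 4 steps)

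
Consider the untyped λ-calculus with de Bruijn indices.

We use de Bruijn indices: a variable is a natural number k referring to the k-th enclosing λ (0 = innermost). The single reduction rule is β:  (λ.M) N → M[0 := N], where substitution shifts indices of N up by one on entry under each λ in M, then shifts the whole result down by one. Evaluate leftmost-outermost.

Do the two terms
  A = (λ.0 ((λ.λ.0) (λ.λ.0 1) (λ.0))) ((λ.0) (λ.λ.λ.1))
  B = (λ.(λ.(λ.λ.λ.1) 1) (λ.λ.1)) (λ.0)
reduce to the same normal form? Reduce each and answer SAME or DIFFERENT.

Term A:
  start: (λ.0 ((λ.λ.0) (λ.λ.0 1) (λ.0))) ((λ.0) (λ.λ.λ.1))
  →1  (λ.0) (λ.λ.λ.1) ((λ.λ.0) (λ.λ.0 1) (λ.0))
  →2  (λ.λ.λ.1) ((λ.λ.0) (λ.λ.0 1) (λ.0))
  →3  λ.λ.1

Term B:
  start: (λ.(λ.(λ.λ.λ.1) 1) (λ.λ.1)) (λ.0)
  →1  (λ.(λ.λ.λ.1) (λ.0)) (λ.λ.1)
  →2  (λ.λ.λ.1) (λ.0)
  →3  λ.λ.1

Answer: SAME — A ⇓ λ.λ.1, B ⇓ λ.λ.1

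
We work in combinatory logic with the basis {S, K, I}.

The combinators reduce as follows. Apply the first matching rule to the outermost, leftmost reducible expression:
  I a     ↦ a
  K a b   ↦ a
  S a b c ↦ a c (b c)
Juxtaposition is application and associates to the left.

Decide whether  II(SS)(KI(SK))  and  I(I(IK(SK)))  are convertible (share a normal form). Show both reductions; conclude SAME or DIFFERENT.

Answer: DIFFERENT — A ⇓ SSI, B ⇓ K(SK)

Reduction:
Term A:
  start: II(SS)(KI(SK))
  [1] I(SS)(KI(SK))
  [2] SS(KI(SK))
  [3] SSI

Term B:
  start: I(I(IK(SK)))
  [1] I(IK(SK))
  [2] IK(SK)
  [3] K(SK)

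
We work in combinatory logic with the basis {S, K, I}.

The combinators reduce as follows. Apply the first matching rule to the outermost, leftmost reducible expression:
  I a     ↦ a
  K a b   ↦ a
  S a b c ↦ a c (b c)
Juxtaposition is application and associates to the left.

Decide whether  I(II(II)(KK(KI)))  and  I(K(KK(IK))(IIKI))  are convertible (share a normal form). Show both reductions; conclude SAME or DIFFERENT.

Answer: SAME — A ⇓ K, B ⇓ K

Derivation:
Term A:
  start: I(II(II)(KK(KI)))
  →1  II(II)(KK(KI))
  →2  I(II)(KK(KI))
  →3  II(KK(KI))
  →4  I(KK(KI))
  →5  KK(KI)
  →6  K

Term B:
  start: I(K(KK(IK))(IIKI))
  →1  K(KK(IK))(IIKI)
  →2  KK(IK)
  →3  K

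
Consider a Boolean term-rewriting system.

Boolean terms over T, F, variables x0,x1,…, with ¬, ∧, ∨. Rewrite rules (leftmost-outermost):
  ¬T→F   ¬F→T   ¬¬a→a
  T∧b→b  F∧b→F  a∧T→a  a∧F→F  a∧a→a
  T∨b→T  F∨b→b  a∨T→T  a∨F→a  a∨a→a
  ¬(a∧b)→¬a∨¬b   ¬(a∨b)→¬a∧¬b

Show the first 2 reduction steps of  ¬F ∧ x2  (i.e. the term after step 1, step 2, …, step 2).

  start: ¬F ∧ x2
  [1] T ∧ x2
  [2] x2

Answer: after 2 steps: x2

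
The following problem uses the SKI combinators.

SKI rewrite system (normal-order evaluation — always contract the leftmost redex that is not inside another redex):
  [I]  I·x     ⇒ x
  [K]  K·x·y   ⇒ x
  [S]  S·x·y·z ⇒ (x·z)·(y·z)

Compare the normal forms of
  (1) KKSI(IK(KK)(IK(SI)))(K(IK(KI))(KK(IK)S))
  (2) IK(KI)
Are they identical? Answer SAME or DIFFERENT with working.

Answer: SAME — A ⇓ K(KI), B ⇓ K(KI)

Reduction:
Term A:
  start: KKSI(IK(KK)(IK(SI)))(K(IK(KI))(KK(IK)S))
  →1  KI(IK(KK)(IK(SI)))(K(IK(KI))(KK(IK)S))
  →2  I(K(IK(KI))(KK(IK)S))
  →3  K(IK(KI))(KK(IK)S)
  →4  IK(KI)
  →5  K(KI)

Term B:
  start: IK(KI)
  →1  K(KI)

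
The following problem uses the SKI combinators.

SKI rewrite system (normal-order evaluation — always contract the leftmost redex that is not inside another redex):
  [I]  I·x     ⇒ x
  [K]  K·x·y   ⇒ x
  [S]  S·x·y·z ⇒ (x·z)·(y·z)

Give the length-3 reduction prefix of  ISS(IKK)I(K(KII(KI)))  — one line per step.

  start: ISS(IKK)I(K(KII(KI)))
  [1] SS(IKK)I(K(KII(KI)))
  [2] SI(IKKI)(K(KII(KI)))
  [3] I(K(KII(KI)))(IKKI(K(KII(KI))))

Answer: after 3 steps: I(K(KII(KI)))(IKKI(K(KII(KI))))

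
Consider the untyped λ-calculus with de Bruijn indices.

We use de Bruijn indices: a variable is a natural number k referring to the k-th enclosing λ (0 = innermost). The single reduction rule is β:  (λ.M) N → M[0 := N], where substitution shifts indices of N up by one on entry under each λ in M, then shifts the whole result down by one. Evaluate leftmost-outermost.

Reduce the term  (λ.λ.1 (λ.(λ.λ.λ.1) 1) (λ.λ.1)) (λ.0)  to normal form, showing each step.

Answer: normal form = λ.λ.λ.1  (in 4 steps)

Derivation:
  start: (λ.λ.1 (λ.(λ.λ.λ.1) 1) (λ.λ.1)) (λ.0)
  →1  λ.(λ.0) (λ.(λ.λ.λ.1) 1) (λ.λ.1)
  →2  λ.(λ.(λ.λ.λ.1) 1) (λ.λ.1)
  →3  λ.(λ.λ.λ.1) 0
  →4  λ.λ.λ.1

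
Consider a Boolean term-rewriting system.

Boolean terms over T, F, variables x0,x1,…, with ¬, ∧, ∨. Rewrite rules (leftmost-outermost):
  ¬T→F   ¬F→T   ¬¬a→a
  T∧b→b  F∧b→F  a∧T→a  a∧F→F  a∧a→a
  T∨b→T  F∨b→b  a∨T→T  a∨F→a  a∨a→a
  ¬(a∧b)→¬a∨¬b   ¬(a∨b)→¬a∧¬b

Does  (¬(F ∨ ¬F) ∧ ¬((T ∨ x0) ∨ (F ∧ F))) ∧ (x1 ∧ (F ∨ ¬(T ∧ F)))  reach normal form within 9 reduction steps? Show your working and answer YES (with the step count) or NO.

  start: (¬(F ∨ ¬F) ∧ ¬((T ∨ x0) ∨ (F ∧ F))) ∧ (x1 ∧ (F ∨ ¬(T ∧ F)))
  step 1: ((¬F ∧ ¬¬F) ∧ ¬((T ∨ x0) ∨ (F ∧ F))) ∧ (x1 ∧ (F ∨ ¬(T ∧ F)))
  step 2: ((T ∧ ¬¬F) ∧ ¬((T ∨ x0) ∨ (F ∧ F))) ∧ (x1 ∧ (F ∨ ¬(T ∧ F)))
  step 3: (¬¬F ∧ ¬((T ∨ x0) ∨ (F ∧ F))) ∧ (x1 ∧ (F ∨ ¬(T ∧ F)))
  step 4: (F ∧ ¬((T ∨ x0) ∨ (F ∧ F))) ∧ (x1 ∧ (F ∨ ¬(T ∧ F)))
  step 5: F ∧ (x1 ∧ (F ∨ ¬(T ∧ F)))
  step 6: F

Answer: YES — reaches normal form F in 6 ≤ 9 steps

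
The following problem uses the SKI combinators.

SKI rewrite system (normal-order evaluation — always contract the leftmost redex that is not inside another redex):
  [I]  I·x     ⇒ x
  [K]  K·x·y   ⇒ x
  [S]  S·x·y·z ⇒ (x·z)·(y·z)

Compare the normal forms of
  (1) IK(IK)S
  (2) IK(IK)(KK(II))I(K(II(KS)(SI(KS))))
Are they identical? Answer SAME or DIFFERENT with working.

Answer: DIFFERENT — A ⇓ K, B ⇓ I

Working:
Term A:
  start: IK(IK)S
  step 1: K(IK)S
  step 2: IK
  step 3: K

Term B:
  start: IK(IK)(KK(II))I(K(II(KS)(SI(KS))))
  step 1: K(IK)(KK(II))I(K(II(KS)(SI(KS))))
  step 2: IKI(K(II(KS)(SI(KS))))
  step 3: KI(K(II(KS)(SI(KS))))
  step 4: I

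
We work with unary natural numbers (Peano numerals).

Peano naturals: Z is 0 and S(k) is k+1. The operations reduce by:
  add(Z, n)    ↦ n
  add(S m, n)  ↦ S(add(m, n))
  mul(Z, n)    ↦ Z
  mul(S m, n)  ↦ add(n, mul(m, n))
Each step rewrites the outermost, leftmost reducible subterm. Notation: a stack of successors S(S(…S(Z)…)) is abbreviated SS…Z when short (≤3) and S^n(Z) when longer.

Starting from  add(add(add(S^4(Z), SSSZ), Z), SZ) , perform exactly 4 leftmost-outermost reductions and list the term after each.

  start: add(add(add(S^4(Z), SSSZ), Z), SZ)
  step 1: add(add(S(add(SSSZ, SSSZ)), Z), SZ)
  step 2: add(S(add(add(SSSZ, SSSZ), Z)), SZ)
  step 3: S(add(add(add(SSSZ, SSSZ), Z), SZ))
  step 4: S(add(add(S(add(SSZ, SSSZ)), Z), SZ))

Answer: after 4 steps: S(add(add(S(add(SSZ, SSSZ)), Z), SZ))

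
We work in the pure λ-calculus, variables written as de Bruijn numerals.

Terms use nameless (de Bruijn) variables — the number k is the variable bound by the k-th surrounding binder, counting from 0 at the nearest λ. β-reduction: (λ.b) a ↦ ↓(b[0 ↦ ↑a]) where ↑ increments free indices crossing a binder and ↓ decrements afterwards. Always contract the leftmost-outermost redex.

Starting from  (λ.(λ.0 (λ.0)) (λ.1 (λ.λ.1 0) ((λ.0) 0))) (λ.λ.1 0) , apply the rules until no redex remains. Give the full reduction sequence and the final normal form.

Answer: normal form = λ.0  (in 8 steps)

Working:
  start: (λ.(λ.0 (λ.0)) (λ.1 (λ.λ.1 0) ((λ.0) 0))) (λ.λ.1 0)
  step 1: (λ.0 (λ.0)) (λ.(λ.λ.1 0) (λ.λ.1 0) ((λ.0) 0))
  step 2: (λ.(λ.λ.1 0) (λ.λ.1 0) ((λ.0) 0)) (λ.0)
  step 3: (λ.λ.1 0) (λ.λ.1 0) ((λ.0) (λ.0))
  step 4: (λ.(λ.λ.1 0) 0) ((λ.0) (λ.0))
  step 5: (λ.λ.1 0) ((λ.0) (λ.0))
  step 6: λ.(λ.0) (λ.0) 0
  step 7: λ.(λ.0) 0
  step 8: λ.0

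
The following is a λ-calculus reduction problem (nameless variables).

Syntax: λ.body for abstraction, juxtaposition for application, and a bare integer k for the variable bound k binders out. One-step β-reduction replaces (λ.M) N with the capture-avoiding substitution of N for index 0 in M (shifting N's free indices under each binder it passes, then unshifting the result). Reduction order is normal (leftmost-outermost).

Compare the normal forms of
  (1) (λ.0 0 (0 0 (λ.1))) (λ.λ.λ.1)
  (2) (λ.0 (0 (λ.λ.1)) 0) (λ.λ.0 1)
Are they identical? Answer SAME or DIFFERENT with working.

Term A:
  start: (λ.0 0 (0 0 (λ.1))) (λ.λ.λ.1)
  [1] (λ.λ.λ.1) (λ.λ.λ.1) ((λ.λ.λ.1) (λ.λ.λ.1) (λ.λ.λ.λ.1))
  [2] (λ.λ.1) ((λ.λ.λ.1) (λ.λ.λ.1) (λ.λ.λ.λ.1))
  [3] λ.(λ.λ.λ.1) (λ.λ.λ.1) (λ.λ.λ.λ.1)
  [4] λ.(λ.λ.1) (λ.λ.λ.λ.1)
  [5] λ.λ.λ.λ.λ.λ.1

Term B:
  start: (λ.0 (0 (λ.λ.1)) 0) (λ.λ.0 1)
  [1] (λ.λ.0 1) ((λ.λ.0 1) (λ.λ.1)) (λ.λ.0 1)
  [2] (λ.0 ((λ.λ.0 1) (λ.λ.1))) (λ.λ.0 1)
  [3] (λ.λ.0 1) ((λ.λ.0 1) (λ.λ.1))
  [4] λ.0 ((λ.λ.0 1) (λ.λ.1))
  [5] λ.0 (λ.0 (λ.λ.1))

Answer: DIFFERENT — A ⇓ λ.λ.λ.λ.λ.λ.1, B ⇓ λ.0 (λ.0 (λ.λ.1))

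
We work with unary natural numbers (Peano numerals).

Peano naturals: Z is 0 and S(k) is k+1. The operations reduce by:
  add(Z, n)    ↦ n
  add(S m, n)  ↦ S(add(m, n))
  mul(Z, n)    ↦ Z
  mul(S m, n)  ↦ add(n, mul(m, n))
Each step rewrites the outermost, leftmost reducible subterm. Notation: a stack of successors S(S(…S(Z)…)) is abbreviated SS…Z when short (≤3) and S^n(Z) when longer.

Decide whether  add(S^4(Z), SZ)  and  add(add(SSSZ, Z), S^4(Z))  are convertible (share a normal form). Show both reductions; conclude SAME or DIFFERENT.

Term A:
  start: add(S^4(Z), SZ)
  →1  S(add(SSSZ, SZ))
  →2  S(S(add(SSZ, SZ)))
  →3  S(S(S(add(SZ, SZ))))
  →4  S(S(S(S(add(Z, SZ)))))
  →5  S^5(Z)

Term B:
  start: add(add(SSSZ, Z), S^4(Z))
  →1  add(S(add(SSZ, Z)), S^4(Z))
  →2  S(add(add(SSZ, Z), S^4(Z)))
  →3  S(add(S(add(SZ, Z)), S^4(Z)))
  →4  S(S(add(add(SZ, Z), S^4(Z))))
  →5  S(S(add(S(add(Z, Z)), S^4(Z))))
  →6  S(S(S(add(add(Z, Z), S^4(Z)))))
  →7  S(S(S(add(Z, S^4(Z)))))
  →8  S^7(Z)

Answer: DIFFERENT — A ⇓ S^5(Z), B ⇓ S^7(Z)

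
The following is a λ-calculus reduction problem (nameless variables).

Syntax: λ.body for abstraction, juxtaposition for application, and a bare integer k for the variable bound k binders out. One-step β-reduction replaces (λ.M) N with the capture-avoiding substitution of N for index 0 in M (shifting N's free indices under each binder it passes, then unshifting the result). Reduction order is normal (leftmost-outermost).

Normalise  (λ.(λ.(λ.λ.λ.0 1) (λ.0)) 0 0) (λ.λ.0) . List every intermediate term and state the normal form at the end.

  start: (λ.(λ.(λ.λ.λ.0 1) (λ.0)) 0 0) (λ.λ.0)
  step 1: (λ.(λ.λ.λ.0 1) (λ.0)) (λ.λ.0) (λ.λ.0)
  step 2: (λ.λ.λ.0 1) (λ.0) (λ.λ.0)
  step 3: (λ.λ.0 1) (λ.λ.0)
  step 4: λ.0 (λ.λ.0)

Answer: normal form = λ.0 (λ.λ.0)  (in 4 steps)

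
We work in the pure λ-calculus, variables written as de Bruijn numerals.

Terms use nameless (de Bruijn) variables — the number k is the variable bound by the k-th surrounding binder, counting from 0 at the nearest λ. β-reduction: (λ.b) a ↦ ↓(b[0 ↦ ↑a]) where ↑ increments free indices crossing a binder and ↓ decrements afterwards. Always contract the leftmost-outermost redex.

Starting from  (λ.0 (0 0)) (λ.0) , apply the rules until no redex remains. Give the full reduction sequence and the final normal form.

  start: (λ.0 (0 0)) (λ.0)
  →1  (λ.0) ((λ.0) (λ.0))
  →2  (λ.0) (λ.0)
  →3  λ.0

Answer: normal form = λ.0  (in 3 steps)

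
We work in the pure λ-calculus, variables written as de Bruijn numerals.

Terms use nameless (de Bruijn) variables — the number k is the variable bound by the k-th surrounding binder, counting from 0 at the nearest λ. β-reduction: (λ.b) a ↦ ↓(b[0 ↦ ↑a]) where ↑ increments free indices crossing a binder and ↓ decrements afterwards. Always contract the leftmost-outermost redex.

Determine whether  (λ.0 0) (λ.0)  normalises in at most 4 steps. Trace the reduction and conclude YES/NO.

  start: (λ.0 0) (λ.0)
  step 1: (λ.0) (λ.0)
  step 2: λ.0

Answer: YES — reaches normal form λ.0 in 2 ≤ 4 steps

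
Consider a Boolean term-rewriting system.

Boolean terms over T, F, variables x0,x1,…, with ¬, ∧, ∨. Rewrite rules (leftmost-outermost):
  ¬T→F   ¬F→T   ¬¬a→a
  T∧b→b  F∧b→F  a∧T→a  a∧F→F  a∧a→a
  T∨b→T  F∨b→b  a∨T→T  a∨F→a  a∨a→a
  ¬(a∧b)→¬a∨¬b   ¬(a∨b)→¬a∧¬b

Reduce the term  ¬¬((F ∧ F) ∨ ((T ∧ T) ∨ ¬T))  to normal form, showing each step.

  start: ¬¬((F ∧ F) ∨ ((T ∧ T) ∨ ¬T))
  →1  (F ∧ F) ∨ ((T ∧ T) ∨ ¬T)
  →2  F ∨ ((T ∧ T) ∨ ¬T)
  →3  (T ∧ T) ∨ ¬T
  →4  T ∨ ¬T
  →5  T

Answer: normal form = T  (in 5 steps)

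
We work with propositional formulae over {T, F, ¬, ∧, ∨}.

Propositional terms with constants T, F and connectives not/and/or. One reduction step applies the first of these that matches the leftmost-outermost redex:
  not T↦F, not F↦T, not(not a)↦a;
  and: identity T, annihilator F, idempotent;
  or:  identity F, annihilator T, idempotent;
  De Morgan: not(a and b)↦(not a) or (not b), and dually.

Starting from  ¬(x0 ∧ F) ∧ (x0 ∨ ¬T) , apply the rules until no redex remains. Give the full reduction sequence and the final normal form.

Answer: normal form = x0  (in 6 steps)

Derivation:
  start: ¬(x0 ∧ F) ∧ (x0 ∨ ¬T)
  →1  (¬x0 ∨ ¬F) ∧ (x0 ∨ ¬T)
  →2  (¬x0 ∨ T) ∧ (x0 ∨ ¬T)
  →3  T ∧ (x0 ∨ ¬T)
  →4  x0 ∨ ¬T
  →5  x0 ∨ F
  →6  x0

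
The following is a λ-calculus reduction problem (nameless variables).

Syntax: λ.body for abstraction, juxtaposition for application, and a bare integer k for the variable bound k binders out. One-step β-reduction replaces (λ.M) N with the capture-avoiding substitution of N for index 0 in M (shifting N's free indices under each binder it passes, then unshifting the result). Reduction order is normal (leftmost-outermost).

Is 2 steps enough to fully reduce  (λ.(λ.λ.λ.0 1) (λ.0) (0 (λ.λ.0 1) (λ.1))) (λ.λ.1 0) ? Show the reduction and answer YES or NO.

Answer: NO — after 2 steps the term is (λ.λ.0 1) ((λ.λ.1 0) (λ.λ.0 1) (λ.λ.λ.1 0)), not yet normal

Reduction:
  start: (λ.(λ.λ.λ.0 1) (λ.0) (0 (λ.λ.0 1) (λ.1))) (λ.λ.1 0)
  →1  (λ.λ.λ.0 1) (λ.0) ((λ.λ.1 0) (λ.λ.0 1) (λ.λ.λ.1 0))
  →2  (λ.λ.0 1) ((λ.λ.1 0) (λ.λ.0 1) (λ.λ.λ.1 0))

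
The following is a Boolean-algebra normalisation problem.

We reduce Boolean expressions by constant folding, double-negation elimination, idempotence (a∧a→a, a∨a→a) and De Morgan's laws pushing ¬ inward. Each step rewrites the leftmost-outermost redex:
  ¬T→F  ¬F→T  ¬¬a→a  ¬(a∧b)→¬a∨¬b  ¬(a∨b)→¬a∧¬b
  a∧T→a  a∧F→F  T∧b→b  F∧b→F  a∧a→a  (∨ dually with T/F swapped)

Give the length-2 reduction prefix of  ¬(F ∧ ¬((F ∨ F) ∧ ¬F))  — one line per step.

Answer: after 2 steps: T ∨ ¬¬((F ∨ F) ∧ ¬F)

Working:
  start: ¬(F ∧ ¬((F ∨ F) ∧ ¬F))
  [1] ¬F ∨ ¬¬((F ∨ F) ∧ ¬F)
  [2] T ∨ ¬¬((F ∨ F) ∧ ¬F)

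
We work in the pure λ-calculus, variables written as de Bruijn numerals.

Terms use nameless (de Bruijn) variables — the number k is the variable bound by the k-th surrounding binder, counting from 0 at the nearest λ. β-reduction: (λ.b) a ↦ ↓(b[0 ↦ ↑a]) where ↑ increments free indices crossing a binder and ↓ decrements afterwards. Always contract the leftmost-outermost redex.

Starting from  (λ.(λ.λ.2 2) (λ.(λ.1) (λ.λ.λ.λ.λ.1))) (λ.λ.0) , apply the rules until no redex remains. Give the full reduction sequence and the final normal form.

  start: (λ.(λ.λ.2 2) (λ.(λ.1) (λ.λ.λ.λ.λ.1))) (λ.λ.0)
  [1] (λ.λ.(λ.λ.0) (λ.λ.0)) (λ.(λ.1) (λ.λ.λ.λ.λ.1))
  [2] λ.(λ.λ.0) (λ.λ.0)
  [3] λ.λ.0

Answer: normal form = λ.λ.0  (in 3 steps)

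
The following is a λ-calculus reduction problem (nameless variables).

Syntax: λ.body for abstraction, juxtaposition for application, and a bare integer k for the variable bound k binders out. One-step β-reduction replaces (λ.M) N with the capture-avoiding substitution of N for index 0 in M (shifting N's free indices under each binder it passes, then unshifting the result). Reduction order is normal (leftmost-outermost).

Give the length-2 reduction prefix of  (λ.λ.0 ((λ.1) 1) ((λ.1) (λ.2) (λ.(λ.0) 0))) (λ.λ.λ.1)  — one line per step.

Answer: after 2 steps: λ.0 0 ((λ.1) (λ.λ.λ.λ.1) (λ.(λ.0) 0))

Reduction:
  start: (λ.λ.0 ((λ.1) 1) ((λ.1) (λ.2) (λ.(λ.0) 0))) (λ.λ.λ.1)
  →1  λ.0 ((λ.1) (λ.λ.λ.1)) ((λ.1) (λ.λ.λ.λ.1) (λ.(λ.0) 0))
  →2  λ.0 0 ((λ.1) (λ.λ.λ.λ.1) (λ.(λ.0) 0))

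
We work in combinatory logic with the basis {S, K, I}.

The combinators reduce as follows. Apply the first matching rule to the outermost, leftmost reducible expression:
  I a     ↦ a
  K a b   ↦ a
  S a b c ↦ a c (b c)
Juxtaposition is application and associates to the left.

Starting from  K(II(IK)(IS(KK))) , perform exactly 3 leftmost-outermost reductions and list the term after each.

  start: K(II(IK)(IS(KK)))
  [1] K(I(IK)(IS(KK)))
  [2] K(IK(IS(KK)))
  [3] K(K(IS(KK)))

Answer: after 3 steps: K(K(IS(KK)))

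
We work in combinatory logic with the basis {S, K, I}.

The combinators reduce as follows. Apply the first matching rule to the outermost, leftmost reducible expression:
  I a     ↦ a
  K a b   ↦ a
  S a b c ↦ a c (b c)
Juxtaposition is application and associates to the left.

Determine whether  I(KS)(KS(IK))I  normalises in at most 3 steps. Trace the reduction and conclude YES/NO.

  start: I(KS)(KS(IK))I
  [1] KS(KS(IK))I
  [2] SI

Answer: YES — reaches normal form SI in 2 ≤ 3 steps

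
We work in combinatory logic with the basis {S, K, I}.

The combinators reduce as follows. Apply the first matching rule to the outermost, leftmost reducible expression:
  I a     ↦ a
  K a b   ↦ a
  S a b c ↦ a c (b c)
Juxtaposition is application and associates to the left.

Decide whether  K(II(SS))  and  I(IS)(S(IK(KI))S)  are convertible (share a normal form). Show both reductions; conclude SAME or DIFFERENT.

Term A:
  start: K(II(SS))
  step 1: K(I(SS))
  step 2: K(SS)

Term B:
  start: I(IS)(S(IK(KI))S)
  step 1: IS(S(IK(KI))S)
  step 2: S(S(IK(KI))S)
  step 3: S(S(K(KI))S)

Answer: DIFFERENT — A ⇓ K(SS), B ⇓ S(S(K(KI))S)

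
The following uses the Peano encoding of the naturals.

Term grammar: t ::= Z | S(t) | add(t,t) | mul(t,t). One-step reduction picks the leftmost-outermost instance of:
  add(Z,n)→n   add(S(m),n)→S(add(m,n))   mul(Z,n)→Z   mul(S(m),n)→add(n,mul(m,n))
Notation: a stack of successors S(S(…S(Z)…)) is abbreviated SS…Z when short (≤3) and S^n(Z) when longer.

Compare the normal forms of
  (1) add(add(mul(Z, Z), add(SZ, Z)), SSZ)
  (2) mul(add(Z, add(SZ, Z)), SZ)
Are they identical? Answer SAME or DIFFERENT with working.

Term A:
  start: add(add(mul(Z, Z), add(SZ, Z)), SSZ)
  →1  add(add(Z, add(SZ, Z)), SSZ)
  →2  add(add(SZ, Z), SSZ)
  →3  add(S(add(Z, Z)), SSZ)
  →4  S(add(add(Z, Z), SSZ))
  →5  S(add(Z, SSZ))
  →6  SSSZ

Term B:
  start: mul(add(Z, add(SZ, Z)), SZ)
  →1  mul(add(SZ, Z), SZ)
  →2  mul(S(add(Z, Z)), SZ)
  →3  add(SZ, mul(add(Z, Z), SZ))
  →4  S(add(Z, mul(add(Z, Z), SZ)))
  →5  S(mul(add(Z, Z), SZ))
  →6  S(mul(Z, SZ))
  →7  SZ

Answer: DIFFERENT — A ⇓ SSSZ, B ⇓ SZ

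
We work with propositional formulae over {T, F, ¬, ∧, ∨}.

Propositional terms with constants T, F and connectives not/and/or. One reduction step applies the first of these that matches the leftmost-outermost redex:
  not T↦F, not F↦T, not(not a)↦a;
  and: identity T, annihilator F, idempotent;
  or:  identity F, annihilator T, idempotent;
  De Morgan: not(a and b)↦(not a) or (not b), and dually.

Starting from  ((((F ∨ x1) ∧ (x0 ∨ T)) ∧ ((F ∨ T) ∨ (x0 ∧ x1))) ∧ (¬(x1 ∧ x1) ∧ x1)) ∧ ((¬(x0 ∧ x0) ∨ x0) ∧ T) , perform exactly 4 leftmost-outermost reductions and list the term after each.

Answer: after 4 steps: ((x1 ∧ (T ∨ (x0 ∧ x1))) ∧ (¬(x1 ∧ x1) ∧ x1)) ∧ ((¬(x0 ∧ x0) ∨ x0) ∧ T)

Reduction:
  start: ((((F ∨ x1) ∧ (x0 ∨ T)) ∧ ((F ∨ T) ∨ (x0 ∧ x1))) ∧ (¬(x1 ∧ x1) ∧ x1)) ∧ ((¬(x0 ∧ x0) ∨ x0) ∧ T)
  [1] (((x1 ∧ (x0 ∨ T)) ∧ ((F ∨ T) ∨ (x0 ∧ x1))) ∧ (¬(x1 ∧ x1) ∧ x1)) ∧ ((¬(x0 ∧ x0) ∨ x0) ∧ T)
  [2] (((x1 ∧ T) ∧ ((F ∨ T) ∨ (x0 ∧ x1))) ∧ (¬(x1 ∧ x1) ∧ x1)) ∧ ((¬(x0 ∧ x0) ∨ x0) ∧ T)
  [3] ((x1 ∧ ((F ∨ T) ∨ (x0 ∧ x1))) ∧ (¬(x1 ∧ x1) ∧ x1)) ∧ ((¬(x0 ∧ x0) ∨ x0) ∧ T)
  [4] ((x1 ∧ (T ∨ (x0 ∧ x1))) ∧ (¬(x1 ∧ x1) ∧ x1)) ∧ ((¬(x0 ∧ x0) ∨ x0) ∧ T)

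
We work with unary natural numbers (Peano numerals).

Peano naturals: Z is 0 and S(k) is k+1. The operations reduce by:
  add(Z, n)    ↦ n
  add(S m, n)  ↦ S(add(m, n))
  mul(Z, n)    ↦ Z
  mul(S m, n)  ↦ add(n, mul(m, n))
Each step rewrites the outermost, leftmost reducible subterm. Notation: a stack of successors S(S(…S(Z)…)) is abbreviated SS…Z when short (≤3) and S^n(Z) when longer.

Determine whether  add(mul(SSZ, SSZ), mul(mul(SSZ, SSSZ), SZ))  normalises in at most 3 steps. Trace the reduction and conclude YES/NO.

  start: add(mul(SSZ, SSZ), mul(mul(SSZ, SSSZ), SZ))
  [1] add(add(SSZ, mul(SZ, SSZ)), mul(mul(SSZ, SSSZ), SZ))
  [2] add(S(add(SZ, mul(SZ, SSZ))), mul(mul(SSZ, SSSZ), SZ))
  [3] S(add(add(SZ, mul(SZ, SSZ)), mul(mul(SSZ, SSSZ), SZ)))

Answer: NO — after 3 steps the term is S(add(add(SZ, mul(SZ, SSZ)), mul(mul(SSZ, SSSZ), SZ))), not yet normal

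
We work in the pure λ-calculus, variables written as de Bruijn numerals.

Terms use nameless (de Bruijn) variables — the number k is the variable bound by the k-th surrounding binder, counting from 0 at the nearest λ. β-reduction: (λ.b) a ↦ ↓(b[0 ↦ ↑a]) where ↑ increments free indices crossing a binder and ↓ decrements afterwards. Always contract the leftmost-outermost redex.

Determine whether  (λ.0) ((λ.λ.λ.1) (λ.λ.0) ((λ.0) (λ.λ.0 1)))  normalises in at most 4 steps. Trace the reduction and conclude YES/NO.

Answer: YES — reaches normal form λ.λ.λ.0 1 in 4 ≤ 4 steps

Working:
  start: (λ.0) ((λ.λ.λ.1) (λ.λ.0) ((λ.0) (λ.λ.0 1)))
  [1] (λ.λ.λ.1) (λ.λ.0) ((λ.0) (λ.λ.0 1))
  [2] (λ.λ.1) ((λ.0) (λ.λ.0 1))
  [3] λ.(λ.0) (λ.λ.0 1)
  [4] λ.λ.λ.0 1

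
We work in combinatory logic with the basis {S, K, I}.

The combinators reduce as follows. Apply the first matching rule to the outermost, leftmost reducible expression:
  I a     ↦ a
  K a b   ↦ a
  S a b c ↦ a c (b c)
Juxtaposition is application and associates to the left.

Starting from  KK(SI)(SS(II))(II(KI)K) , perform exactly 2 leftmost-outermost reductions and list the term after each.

  start: KK(SI)(SS(II))(II(KI)K)
  step 1: K(SS(II))(II(KI)K)
  step 2: SS(II)

Answer: after 2 steps: SS(II)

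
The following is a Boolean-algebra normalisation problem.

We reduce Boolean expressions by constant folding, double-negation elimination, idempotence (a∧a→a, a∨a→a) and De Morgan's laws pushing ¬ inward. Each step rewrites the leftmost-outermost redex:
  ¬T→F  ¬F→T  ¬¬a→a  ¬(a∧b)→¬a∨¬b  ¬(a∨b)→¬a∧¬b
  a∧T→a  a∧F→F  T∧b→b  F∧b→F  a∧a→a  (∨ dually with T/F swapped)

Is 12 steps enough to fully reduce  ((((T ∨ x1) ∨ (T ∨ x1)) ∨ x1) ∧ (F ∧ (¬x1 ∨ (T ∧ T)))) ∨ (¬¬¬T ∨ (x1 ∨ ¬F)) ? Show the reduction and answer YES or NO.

  start: ((((T ∨ x1) ∨ (T ∨ x1)) ∨ x1) ∧ (F ∧ (¬x1 ∨ (T ∧ T)))) ∨ (¬¬¬T ∨ (x1 ∨ ¬F))
  [1] (((T ∨ x1) ∨ x1) ∧ (F ∧ (¬x1 ∨ (T ∧ T)))) ∨ (¬¬¬T ∨ (x1 ∨ ¬F))
  [2] ((T ∨ x1) ∧ (F ∧ (¬x1 ∨ (T ∧ T)))) ∨ (¬¬¬T ∨ (x1 ∨ ¬F))
  [3] (T ∧ (F ∧ (¬x1 ∨ (T ∧ T)))) ∨ (¬¬¬T ∨ (x1 ∨ ¬F))
  [4] (F ∧ (¬x1 ∨ (T ∧ T))) ∨ (¬¬¬T ∨ (x1 ∨ ¬F))
  [5] F ∨ (¬¬¬T ∨ (x1 ∨ ¬F))
  [6] ¬¬¬T ∨ (x1 ∨ ¬F)
  [7] ¬T ∨ (x1 ∨ ¬F)
  [8] F ∨ (x1 ∨ ¬F)
  [9] x1 ∨ ¬F
  [10] x1 ∨ T
  [11] T

Answer: YES — reaches normal form T in 11 ≤ 12 steps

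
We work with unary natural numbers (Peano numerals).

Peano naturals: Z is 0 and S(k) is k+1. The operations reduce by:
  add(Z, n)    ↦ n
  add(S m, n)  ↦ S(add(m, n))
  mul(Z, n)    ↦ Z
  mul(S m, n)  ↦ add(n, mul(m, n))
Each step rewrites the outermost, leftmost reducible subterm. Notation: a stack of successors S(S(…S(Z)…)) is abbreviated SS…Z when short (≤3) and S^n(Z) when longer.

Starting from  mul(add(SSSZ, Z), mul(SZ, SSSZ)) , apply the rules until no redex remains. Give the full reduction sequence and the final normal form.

Answer: normal form = S^9(Z)  (in 38 steps)

Reduction:
  start: mul(add(SSSZ, Z), mul(SZ, SSSZ))
  [1] mul(S(add(SSZ, Z)), mul(SZ, SSSZ))
  [2] add(mul(SZ, SSSZ), mul(add(SSZ, Z), mul(SZ, SSSZ)))
  [3] add(add(SSSZ, mul(Z, SSSZ)), mul(add(SSZ, Z), mul(SZ, SSSZ)))
  [4] add(S(add(SSZ, mul(Z, SSSZ))), mul(add(SSZ, Z), mul(SZ, SSSZ)))
  [5] S(add(add(SSZ, mul(Z, SSSZ)), mul(add(SSZ, Z), mul(SZ, SSSZ))))
  [6] S(add(S(add(SZ, mul(Z, SSSZ))), mul(add(SSZ, Z), mul(SZ, SSSZ))))
  [7] S(S(add(add(SZ, mul(Z, SSSZ)), mul(add(SSZ, Z), mul(SZ, SSSZ)))))
  [8] S(S(add(S(add(Z, mul(Z, SSSZ))), mul(add(SSZ, Z), mul(SZ, SSSZ)))))
  [9] S(S(S(add(add(Z, mul(Z, SSSZ)), mul(add(SSZ, Z), mul(SZ, SSSZ))))))
  [10] S(S(S(add(mul(Z, SSSZ), mul(add(SSZ, Z), mul(SZ, SSSZ))))))
  [11] S(S(S(add(Z, mul(add(SSZ, Z), mul(SZ, SSSZ))))))
  [12] S(S(S(mul(add(SSZ, Z), mul(SZ, SSSZ)))))
  [13] S(S(S(mul(S(add(SZ, Z)), mul(SZ, SSSZ)))))
  [14] S(S(S(add(mul(SZ, SSSZ), mul(add(SZ, Z), mul(SZ, SSSZ))))))
  [15] S(S(S(add(add(SSSZ, mul(Z, SSSZ)), mul(add(SZ, Z), mul(SZ, SSSZ))))))
  [16] S(S(S(add(S(add(SSZ, mul(Z, SSSZ))), mul(add(SZ, Z), mul(SZ, SSSZ))))))
  [17] S(S(S(S(add(add(SSZ, mul(Z, SSSZ)), mul(add(SZ, Z), mul(SZ, SSSZ)))))))
  [18] S(S(S(S(add(S(add(SZ, mul(Z, SSSZ))), mul(add(SZ, Z), mul(SZ, SSSZ)))))))
  [19] S(S(S(S(S(add(add(SZ, mul(Z, SSSZ)), mul(add(SZ, Z), mul(SZ, SSSZ))))))))
  [20] S(S(S(S(S(add(S(add(Z, mul(Z, SSSZ))), mul(add(SZ, Z), mul(SZ, SSSZ))))))))
  [21] S(S(S(S(S(S(add(add(Z, mul(Z, SSSZ)), mul(add(SZ, Z), mul(SZ, SSSZ)))))))))
  [22] S(S(S(S(S(S(add(mul(Z, SSSZ), mul(add(SZ, Z), mul(SZ, SSSZ)))))))))
  [23] S(S(S(S(S(S(add(Z, mul(add(SZ, Z), mul(SZ, SSSZ)))))))))
  [24] S(S(S(S(S(S(mul(add(SZ, Z), mul(SZ, SSSZ))))))))
  [25] S(S(S(S(S(S(mul(S(add(Z, Z)), mul(SZ, SSSZ))))))))
  [26] S(S(S(S(S(S(add(mul(SZ, SSSZ), mul(add(Z, Z), mul(SZ, SSSZ)))))))))
  [27] S(S(S(S(S(S(add(add(SSSZ, mul(Z, SSSZ)), mul(add(Z, Z), mul(SZ, SSSZ)))))))))
  [28] S(S(S(S(S(S(add(S(add(SSZ, mul(Z, SSSZ))), mul(add(Z, Z), mul(SZ, SSSZ)))))))))
  [29] S(S(S(S(S(S(S(add(add(SSZ, mul(Z, SSSZ)), mul(add(Z, Z), mul(SZ, SSSZ))))))))))
  [30] S(S(S(S(S(S(S(add(S(add(SZ, mul(Z, SSSZ))), mul(add(Z, Z), mul(SZ, SSSZ))))))))))
  [31] S(S(S(S(S(S(S(S(add(add(SZ, mul(Z, SSSZ)), mul(add(Z, Z), mul(SZ, SSSZ)))))))))))
  [32] S(S(S(S(S(S(S(S(add(S(add(Z, mul(Z, SSSZ))), mul(add(Z, Z), mul(SZ, SSSZ)))))))))))
  [33] S(S(S(S(S(S(S(S(S(add(add(Z, mul(Z, SSSZ)), mul(add(Z, Z), mul(SZ, SSSZ))))))))))))
  [34] S(S(S(S(S(S(S(S(S(add(mul(Z, SSSZ), mul(add(Z, Z), mul(SZ, SSSZ))))))))))))
  [35] S(S(S(S(S(S(S(S(S(add(Z, mul(add(Z, Z), mul(SZ, SSSZ))))))))))))
  [36] S(S(S(S(S(S(S(S(S(mul(add(Z, Z), mul(SZ, SSSZ)))))))))))
  [37] S(S(S(S(S(S(S(S(S(mul(Z, mul(SZ, SSSZ)))))))))))
  [38] S^9(Z)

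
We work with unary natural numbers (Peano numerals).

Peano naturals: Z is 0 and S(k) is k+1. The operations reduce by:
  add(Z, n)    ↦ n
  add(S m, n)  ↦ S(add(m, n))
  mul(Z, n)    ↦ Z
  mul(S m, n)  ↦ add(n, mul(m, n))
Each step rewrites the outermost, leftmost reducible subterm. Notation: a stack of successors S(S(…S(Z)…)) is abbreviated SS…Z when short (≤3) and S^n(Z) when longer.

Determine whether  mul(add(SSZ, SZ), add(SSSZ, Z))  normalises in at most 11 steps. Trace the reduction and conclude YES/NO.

  start: mul(add(SSZ, SZ), add(SSSZ, Z))
  step 1: mul(S(add(SZ, SZ)), add(SSSZ, Z))
  step 2: add(add(SSSZ, Z), mul(add(SZ, SZ), add(SSSZ, Z)))
  step 3: add(S(add(SSZ, Z)), mul(add(SZ, SZ), add(SSSZ, Z)))
  step 4: S(add(add(SSZ, Z), mul(add(SZ, SZ), add(SSSZ, Z))))
  step 5: S(add(S(add(SZ, Z)), mul(add(SZ, SZ), add(SSSZ, Z))))
  step 6: S(S(add(add(SZ, Z), mul(add(SZ, SZ), add(SSSZ, Z)))))
  step 7: S(S(add(S(add(Z, Z)), mul(add(SZ, SZ), add(SSSZ, Z)))))
  step 8: S(S(S(add(add(Z, Z), mul(add(SZ, SZ), add(SSSZ, Z))))))
  step 9: S(S(S(add(Z, mul(add(SZ, SZ), add(SSSZ, Z))))))
  step 10: S(S(S(mul(add(SZ, SZ), add(SSSZ, Z)))))
  step 11: S(S(S(mul(S(add(Z, SZ)), add(SSSZ, Z)))))

Answer: NO — after 11 steps the term is S(S(S(mul(S(add(Z, SZ)), add(SSSZ, Z))))), not yet normal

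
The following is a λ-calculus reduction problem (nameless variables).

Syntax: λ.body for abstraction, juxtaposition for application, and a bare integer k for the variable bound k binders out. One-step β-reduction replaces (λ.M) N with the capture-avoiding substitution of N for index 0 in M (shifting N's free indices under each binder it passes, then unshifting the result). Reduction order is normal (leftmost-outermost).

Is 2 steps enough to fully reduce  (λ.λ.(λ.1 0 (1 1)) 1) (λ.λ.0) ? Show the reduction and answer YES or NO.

  start: (λ.λ.(λ.1 0 (1 1)) 1) (λ.λ.0)
  [1] λ.(λ.1 0 (1 1)) (λ.λ.0)
  [2] λ.0 (λ.λ.0) (0 0)

Answer: YES — reaches normal form λ.0 (λ.λ.0) (0 0) in 2 ≤ 2 steps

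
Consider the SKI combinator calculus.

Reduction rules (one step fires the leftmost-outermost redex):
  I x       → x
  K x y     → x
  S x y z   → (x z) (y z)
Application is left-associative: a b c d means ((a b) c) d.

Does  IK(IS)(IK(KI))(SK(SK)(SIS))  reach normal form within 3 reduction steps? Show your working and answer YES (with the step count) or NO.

Answer: NO — after 3 steps the term is S(SK(SK)(SIS)), not yet normal

Working:
  start: IK(IS)(IK(KI))(SK(SK)(SIS))
  →1  K(IS)(IK(KI))(SK(SK)(SIS))
  →2  IS(SK(SK)(SIS))
  →3  S(SK(SK)(SIS))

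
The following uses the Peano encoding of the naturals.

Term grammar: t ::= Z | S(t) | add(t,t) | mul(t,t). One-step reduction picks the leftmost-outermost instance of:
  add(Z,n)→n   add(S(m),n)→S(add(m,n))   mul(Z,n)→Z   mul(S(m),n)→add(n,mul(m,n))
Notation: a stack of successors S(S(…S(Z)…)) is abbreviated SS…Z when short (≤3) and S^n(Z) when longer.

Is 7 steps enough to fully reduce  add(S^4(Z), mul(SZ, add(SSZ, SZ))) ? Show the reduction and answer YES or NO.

Answer: NO — after 7 steps the term is S(S(S(S(add(S(add(SZ, SZ)), mul(Z, add(SSZ, SZ))))))), not yet normal

Working:
  start: add(S^4(Z), mul(SZ, add(SSZ, SZ)))
  [1] S(add(SSSZ, mul(SZ, add(SSZ, SZ))))
  [2] S(S(add(SSZ, mul(SZ, add(SSZ, SZ)))))
  [3] S(S(S(add(SZ, mul(SZ, add(SSZ, SZ))))))
  [4] S(S(S(S(add(Z, mul(SZ, add(SSZ, SZ)))))))
  [5] S(S(S(S(mul(SZ, add(SSZ, SZ))))))
  [6] S(S(S(S(add(add(SSZ, SZ), mul(Z, add(SSZ, SZ)))))))
  [7] S(S(S(S(add(S(add(SZ, SZ)), mul(Z, add(SSZ, SZ)))))))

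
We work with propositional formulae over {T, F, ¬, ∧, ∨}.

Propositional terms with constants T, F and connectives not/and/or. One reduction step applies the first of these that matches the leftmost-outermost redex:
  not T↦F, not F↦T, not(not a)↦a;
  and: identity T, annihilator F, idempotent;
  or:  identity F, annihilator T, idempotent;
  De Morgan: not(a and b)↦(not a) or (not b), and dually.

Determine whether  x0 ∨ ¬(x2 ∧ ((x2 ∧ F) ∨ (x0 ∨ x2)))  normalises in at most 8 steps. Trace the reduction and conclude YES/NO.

Answer: YES — reaches normal form x0 ∨ (¬x2 ∨ (¬x0 ∧ ¬x2)) in 7 ≤ 8 steps

Derivation:
  start: x0 ∨ ¬(x2 ∧ ((x2 ∧ F) ∨ (x0 ∨ x2)))
  →1  x0 ∨ (¬x2 ∨ ¬((x2 ∧ F) ∨ (x0 ∨ x2)))
  →2  x0 ∨ (¬x2 ∨ (¬(x2 ∧ F) ∧ ¬(x0 ∨ x2)))
  →3  x0 ∨ (¬x2 ∨ ((¬x2 ∨ ¬F) ∧ ¬(x0 ∨ x2)))
  →4  x0 ∨ (¬x2 ∨ ((¬x2 ∨ T) ∧ ¬(x0 ∨ x2)))
  →5  x0 ∨ (¬x2 ∨ (T ∧ ¬(x0 ∨ x2)))
  →6  x0 ∨ (¬x2 ∨ ¬(x0 ∨ x2))
  →7  x0 ∨ (¬x2 ∨ (¬x0 ∧ ¬x2))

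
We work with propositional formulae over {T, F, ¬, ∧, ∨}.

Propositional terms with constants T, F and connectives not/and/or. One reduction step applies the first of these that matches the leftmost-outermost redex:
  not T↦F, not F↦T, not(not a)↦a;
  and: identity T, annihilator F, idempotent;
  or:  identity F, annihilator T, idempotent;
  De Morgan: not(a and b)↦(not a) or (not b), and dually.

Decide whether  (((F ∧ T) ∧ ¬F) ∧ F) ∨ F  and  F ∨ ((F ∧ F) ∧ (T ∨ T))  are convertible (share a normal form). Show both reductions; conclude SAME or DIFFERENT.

Answer: SAME — A ⇓ F, B ⇓ F

Reduction:
Term A:
  start: (((F ∧ T) ∧ ¬F) ∧ F) ∨ F
  step 1: ((F ∧ T) ∧ ¬F) ∧ F
  step 2: F

Term B:
  start: F ∨ ((F ∧ F) ∧ (T ∨ T))
  step 1: (F ∧ F) ∧ (T ∨ T)
  step 2: F ∧ (T ∨ T)
  step 3: F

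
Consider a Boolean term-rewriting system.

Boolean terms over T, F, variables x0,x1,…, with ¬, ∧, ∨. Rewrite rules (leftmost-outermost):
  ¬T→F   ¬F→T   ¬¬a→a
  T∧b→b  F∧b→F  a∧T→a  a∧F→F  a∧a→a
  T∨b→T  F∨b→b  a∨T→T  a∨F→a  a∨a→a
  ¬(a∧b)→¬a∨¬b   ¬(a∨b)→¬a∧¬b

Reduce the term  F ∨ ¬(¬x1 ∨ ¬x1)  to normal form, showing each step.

Answer: normal form = x1  (in 4 steps)

Reduction:
  start: F ∨ ¬(¬x1 ∨ ¬x1)
  step 1: ¬(¬x1 ∨ ¬x1)
  step 2: ¬¬x1 ∧ ¬¬x1
  step 3: ¬¬x1
  step 4: x1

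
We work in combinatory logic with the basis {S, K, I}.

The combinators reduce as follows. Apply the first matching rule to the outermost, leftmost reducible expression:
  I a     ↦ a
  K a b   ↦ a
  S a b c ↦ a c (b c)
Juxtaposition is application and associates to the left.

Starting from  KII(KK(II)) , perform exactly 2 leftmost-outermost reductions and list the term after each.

  start: KII(KK(II))
  →1  I(KK(II))
  →2  KK(II)

Answer: after 2 steps: KK(II)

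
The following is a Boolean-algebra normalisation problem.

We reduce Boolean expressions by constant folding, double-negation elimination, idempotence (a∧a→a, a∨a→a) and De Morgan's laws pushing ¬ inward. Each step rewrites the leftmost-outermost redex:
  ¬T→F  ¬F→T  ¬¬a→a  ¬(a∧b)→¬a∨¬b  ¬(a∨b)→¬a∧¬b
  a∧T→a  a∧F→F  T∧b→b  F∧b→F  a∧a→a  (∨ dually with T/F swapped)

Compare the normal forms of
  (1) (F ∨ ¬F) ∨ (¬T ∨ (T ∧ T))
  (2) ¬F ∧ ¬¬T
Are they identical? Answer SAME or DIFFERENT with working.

Term A:
  start: (F ∨ ¬F) ∨ (¬T ∨ (T ∧ T))
  [1] ¬F ∨ (¬T ∨ (T ∧ T))
  [2] T ∨ (¬T ∨ (T ∧ T))
  [3] T

Term B:
  start: ¬F ∧ ¬¬T
  [1] T ∧ ¬¬T
  [2] ¬¬T
  [3] T

Answer: SAME — A ⇓ T, B ⇓ T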